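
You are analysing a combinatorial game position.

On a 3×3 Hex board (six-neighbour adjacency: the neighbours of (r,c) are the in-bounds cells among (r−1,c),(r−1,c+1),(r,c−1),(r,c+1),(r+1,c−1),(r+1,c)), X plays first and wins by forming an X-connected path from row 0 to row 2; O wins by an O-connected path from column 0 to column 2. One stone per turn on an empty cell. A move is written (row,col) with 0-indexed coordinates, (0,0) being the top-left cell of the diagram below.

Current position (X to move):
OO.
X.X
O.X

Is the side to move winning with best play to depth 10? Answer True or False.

p1 X@[OO./X.X/O.X]: (0,2)[OOX/X.X/O.X]+1* (1,1)[OO./XXX/O.X]-1 (2,1)[OO./X.X/OXX]-1
p2 O@[OOX/X.X/O.X] terminal -1; root [OO./X.X/O.X] d10

X winning at [OO./X.X/O.X]: True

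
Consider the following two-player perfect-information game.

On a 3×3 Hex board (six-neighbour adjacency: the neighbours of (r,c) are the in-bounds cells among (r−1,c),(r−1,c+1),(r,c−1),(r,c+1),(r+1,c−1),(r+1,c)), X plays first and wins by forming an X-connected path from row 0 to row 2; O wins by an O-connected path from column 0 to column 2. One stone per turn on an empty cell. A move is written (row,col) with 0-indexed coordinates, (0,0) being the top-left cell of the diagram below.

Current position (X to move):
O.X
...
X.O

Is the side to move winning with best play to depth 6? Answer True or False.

X winning at [O.X/.../X.O]: True

ply 1, X at O.X/.../X.O | (0,1)=+1→OXX/.../X.O*; (1,0)=+1→O.X/X../X.O; (1,1)=+1→O.X/.X./X.O; (1,2)=+1→O.X/..X/X.O; (2,1)=+1→O.X/.../XXO
ply 2, O at OXX/.../X.O | (1,0)=-1→OXX/O../X.O*; (1,1)=-1→OXX/.O./X.O; (1,2)=-1→OXX/..O/X.O; (2,1)=-1→OXX/.../XOO
ply 3, X at OXX/O../X.O | (1,1)=+1→OXX/OX./X.O*; (1,2)=+1→OXX/O.X/X.O; (2,1)=+1→OXX/O../XXO
ply 4: OXX/OX./X.O is terminal -1 (O); from O.X/.../X.O depth 6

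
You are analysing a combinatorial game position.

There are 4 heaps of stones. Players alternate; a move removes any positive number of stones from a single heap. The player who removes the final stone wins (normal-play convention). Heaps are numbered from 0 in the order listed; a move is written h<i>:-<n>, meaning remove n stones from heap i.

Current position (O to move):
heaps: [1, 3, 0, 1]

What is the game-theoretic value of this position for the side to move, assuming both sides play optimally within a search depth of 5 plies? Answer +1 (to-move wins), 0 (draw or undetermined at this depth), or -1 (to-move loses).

[(1,3,0,1)] O move#1: h0:-1:-1/(0,3,0,1), h1:-1:-1/(1,2,0,1), h1:-2:-1/(1,1,0,1), h1:-3:+1/(1,0,0,1)*, h3:-1:-1/(1,3,0,0)
[(1,0,0,1)] X move#2: h0:-1:-1/(0,0,0,1)*, h3:-1:-1/(1,0,0,0)
[(0,0,0,1)] O move#3: h3:-1:+1/(0,0,0,0)*
[(0,0,0,0)] end (terminal -1, X#4); searched (1,3,0,1) to 5

value((1,3,0,1), O) = +1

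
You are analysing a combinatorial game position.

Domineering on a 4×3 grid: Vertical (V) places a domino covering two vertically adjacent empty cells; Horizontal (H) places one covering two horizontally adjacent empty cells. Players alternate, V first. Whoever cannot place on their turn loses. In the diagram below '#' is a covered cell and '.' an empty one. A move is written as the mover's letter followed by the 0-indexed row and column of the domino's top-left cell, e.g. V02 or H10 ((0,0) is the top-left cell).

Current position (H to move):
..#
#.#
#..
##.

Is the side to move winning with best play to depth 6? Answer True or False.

p1 H@[..#/#.#/#../##.]: H00[###/#.#/#../##.]-1* H21[..#/#.#/###/##.]-1
p2 V@[###/#.#/#../##.]: V11[###/###/##./##.]+1* V22[###/#.#/#.#/###]+1
p3 H@[###/###/##./##.] terminal -1; root [..#/#.#/#../##.] d6

H winning at [..#/#.#/#../##.]: False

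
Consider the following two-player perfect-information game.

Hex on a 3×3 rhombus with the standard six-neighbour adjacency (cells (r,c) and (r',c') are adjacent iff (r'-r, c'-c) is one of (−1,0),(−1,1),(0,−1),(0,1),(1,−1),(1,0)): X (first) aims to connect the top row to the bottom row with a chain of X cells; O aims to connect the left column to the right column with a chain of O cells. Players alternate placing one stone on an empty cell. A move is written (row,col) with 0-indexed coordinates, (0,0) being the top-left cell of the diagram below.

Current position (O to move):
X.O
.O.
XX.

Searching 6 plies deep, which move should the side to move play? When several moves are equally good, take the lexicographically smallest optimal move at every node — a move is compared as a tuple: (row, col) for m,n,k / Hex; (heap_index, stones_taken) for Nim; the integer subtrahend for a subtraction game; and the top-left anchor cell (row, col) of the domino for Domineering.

p1 O@[X.O/.O./XX.]: (0,1)[XOO/.O./XX.]-1 (1,0)[X.O/OO./XX.]+1* (1,2)[X.O/.OO/XX.]-1 (2,2)[X.O/.O./XXO]-1
p2 X@[X.O/OO./XX.] terminal -1; root [X.O/.O./XX.] d6

O's best at [X.O/.O./XX.]: (1,0)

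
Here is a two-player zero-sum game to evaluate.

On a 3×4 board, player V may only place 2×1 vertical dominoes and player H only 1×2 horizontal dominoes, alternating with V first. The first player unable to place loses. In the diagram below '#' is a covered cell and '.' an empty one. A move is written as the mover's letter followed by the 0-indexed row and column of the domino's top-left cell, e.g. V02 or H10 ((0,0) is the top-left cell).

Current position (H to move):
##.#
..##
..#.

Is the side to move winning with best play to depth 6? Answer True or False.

ply 1, H at ##.#/..##/..#. | H10=+1→##.#/####/..#.*; H20=+1→##.#/..##/###.
ply 2: ##.#/####/..#. is terminal -1 (V); from ##.#/..##/..#. depth 6

H winning at [##.#/..##/..#.]: True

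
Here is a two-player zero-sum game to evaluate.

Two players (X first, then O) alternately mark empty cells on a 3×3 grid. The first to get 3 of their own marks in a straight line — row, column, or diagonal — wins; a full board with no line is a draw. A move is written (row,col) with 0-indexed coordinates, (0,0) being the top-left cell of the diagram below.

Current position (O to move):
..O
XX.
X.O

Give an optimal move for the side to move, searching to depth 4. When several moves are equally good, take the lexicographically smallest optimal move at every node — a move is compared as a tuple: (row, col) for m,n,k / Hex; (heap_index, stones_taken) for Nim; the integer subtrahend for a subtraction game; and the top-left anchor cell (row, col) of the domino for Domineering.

p1 O@[..O/XX./X.O]: (0,0)[O.O/XX./X.O]-1 (0,1)[.OO/XX./X.O]-1 (1,2)[..O/XXO/X.O]+1* (2,1)[..O/XX./XOO]-1
p2 X@[..O/XXO/X.O] terminal -1; root [..O/XX./X.O] d4

O's best at [..O/XX./X.O]: (1,2)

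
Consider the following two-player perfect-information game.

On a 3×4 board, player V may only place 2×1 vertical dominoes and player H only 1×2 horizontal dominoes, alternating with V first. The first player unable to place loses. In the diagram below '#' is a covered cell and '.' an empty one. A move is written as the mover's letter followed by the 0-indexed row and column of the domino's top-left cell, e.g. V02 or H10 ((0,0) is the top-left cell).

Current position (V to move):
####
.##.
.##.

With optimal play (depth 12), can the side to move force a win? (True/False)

ply 1, V at ####/.##./.##. | V10=+1→####/###./###.*; V13=+1→####/.###/.###
ply 2: ####/###./###. is terminal -1 (H); from ####/.##./.##. depth 12

V winning at [####/.##./.##.]: True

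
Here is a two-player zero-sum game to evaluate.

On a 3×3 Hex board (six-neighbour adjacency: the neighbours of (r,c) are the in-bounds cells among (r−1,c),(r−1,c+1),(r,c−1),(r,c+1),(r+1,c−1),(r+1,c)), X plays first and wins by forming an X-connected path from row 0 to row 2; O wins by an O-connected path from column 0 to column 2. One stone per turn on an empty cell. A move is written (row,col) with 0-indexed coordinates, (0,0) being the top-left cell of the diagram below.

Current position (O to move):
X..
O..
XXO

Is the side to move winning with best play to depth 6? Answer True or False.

ply 1, O at X../O../XXO | (0,1)=-1→XO./O../XXO; (0,2)=+1→X.O/O../XXO*; (1,1)=+1→X../OO./XXO; (1,2)=-1→X../O.O/XXO
ply 2, X at X.O/O../XXO | (0,1)=-1→XXO/O../XXO*; (1,1)=-1→X.O/OX./XXO; (1,2)=-1→X.O/O.X/XXO
ply 3, O at XXO/O../XXO | (1,1)=+1→XXO/OO./XXO*; (1,2)=-1→XXO/O.O/XXO
ply 4: XXO/OO./XXO is terminal -1 (X); from X../O../XXO depth 6

O winning at [X../O../XXO]: True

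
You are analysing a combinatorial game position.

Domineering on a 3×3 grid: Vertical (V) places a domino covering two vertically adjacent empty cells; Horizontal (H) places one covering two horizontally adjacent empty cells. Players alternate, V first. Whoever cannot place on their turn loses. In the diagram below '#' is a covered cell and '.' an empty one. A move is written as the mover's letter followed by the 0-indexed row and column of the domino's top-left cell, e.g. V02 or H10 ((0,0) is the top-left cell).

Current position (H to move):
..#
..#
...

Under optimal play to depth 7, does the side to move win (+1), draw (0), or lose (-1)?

[..#/..#/...] H move#1: H00:-1/###/..#/..., H10:+1/..#/###/...*, H20:-1/..#/..#/##., H21:-1/..#/..#/.##
[..#/###/...] end (terminal -1, V#2); searched ..#/..#/... to 7

value(..#/..#/..., H) = +1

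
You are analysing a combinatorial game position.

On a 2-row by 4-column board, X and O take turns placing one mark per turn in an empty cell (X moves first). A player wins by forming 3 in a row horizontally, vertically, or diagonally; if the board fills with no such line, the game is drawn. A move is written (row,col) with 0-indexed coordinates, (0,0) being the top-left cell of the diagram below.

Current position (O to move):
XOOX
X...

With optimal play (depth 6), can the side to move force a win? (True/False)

[XOOX/X...] O move#1: (1,1):+0/XOOX/XO..*, (1,2):+0/XOOX/X.O., (1,3):+0/XOOX/X..O
[XOOX/XO..] X move#2: (1,2):+0/XOOX/XOX.*, (1,3):+0/XOOX/XO.X
[XOOX/XOX.] O move#3: (1,3):+0/XOOX/XOXO*
[XOOX/XOXO] end (terminal +0, X#4); searched XOOX/X... to 6

O winning at [XOOX/X...]: False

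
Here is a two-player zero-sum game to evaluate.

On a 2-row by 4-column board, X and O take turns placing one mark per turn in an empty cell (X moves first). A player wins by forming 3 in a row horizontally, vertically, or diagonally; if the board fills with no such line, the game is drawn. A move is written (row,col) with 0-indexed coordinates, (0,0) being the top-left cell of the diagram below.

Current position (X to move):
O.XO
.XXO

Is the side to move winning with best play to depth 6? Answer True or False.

X winning at [O.XO/.XXO]: True

[O.XO/.XXO] X move#1: (0,1):+0/OXXO/.XXO, (1,0):+1/O.XO/XXXO*
[O.XO/XXXO] end (terminal -1, O#2); searched O.XO/.XXO to 6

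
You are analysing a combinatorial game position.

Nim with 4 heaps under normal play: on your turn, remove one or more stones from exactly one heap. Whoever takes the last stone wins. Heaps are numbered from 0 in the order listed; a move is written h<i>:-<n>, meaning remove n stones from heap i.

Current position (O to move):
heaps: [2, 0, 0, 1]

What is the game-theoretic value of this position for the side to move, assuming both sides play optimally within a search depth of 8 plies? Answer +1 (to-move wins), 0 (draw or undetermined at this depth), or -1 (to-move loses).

p1 O@[(2,0,0,1)]: h0:-1[(1,0,0,1)]+1* h0:-2[(0,0,0,1)]-1 h3:-1[(2,0,0,0)]-1
p2 X@[(1,0,0,1)]: h0:-1[(0,0,0,1)]-1* h3:-1[(1,0,0,0)]-1
p3 O@[(0,0,0,1)]: h3:-1[(0,0,0,0)]+1*
p4 X@[(0,0,0,0)] terminal -1; root [(2,0,0,1)] d8

value((2,0,0,1), O) = +1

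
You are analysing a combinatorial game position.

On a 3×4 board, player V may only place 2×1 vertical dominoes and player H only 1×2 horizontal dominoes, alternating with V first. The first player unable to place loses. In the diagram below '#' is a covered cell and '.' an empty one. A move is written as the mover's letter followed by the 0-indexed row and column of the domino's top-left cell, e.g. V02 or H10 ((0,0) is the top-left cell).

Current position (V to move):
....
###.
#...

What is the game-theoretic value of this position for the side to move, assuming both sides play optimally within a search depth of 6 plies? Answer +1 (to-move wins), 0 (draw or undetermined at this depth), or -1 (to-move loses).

p1 V@[..../###./#...]: V03[...#/####/#...]-1* V13[..../####/#..#]-1
p2 H@[...#/####/#...]: H00[##.#/####/#...]+1* H01[.###/####/#...]+1 H21[...#/####/###.]+1 H22[...#/####/#.##]+1
p3 V@[##.#/####/#...] terminal -1; root [..../###./#...] d6

value(..../###./#..., V) = -1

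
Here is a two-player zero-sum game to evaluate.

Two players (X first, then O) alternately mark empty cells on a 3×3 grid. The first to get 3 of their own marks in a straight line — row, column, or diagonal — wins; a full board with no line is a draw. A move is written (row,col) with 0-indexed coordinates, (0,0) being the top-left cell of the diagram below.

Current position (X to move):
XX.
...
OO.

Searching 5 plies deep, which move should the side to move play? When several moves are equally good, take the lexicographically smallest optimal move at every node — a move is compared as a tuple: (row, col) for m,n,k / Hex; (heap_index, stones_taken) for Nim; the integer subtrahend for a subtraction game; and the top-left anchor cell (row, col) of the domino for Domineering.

ply 1, X at XX./.../OO. | (0,2)=+1→XXX/.../OO.*; (1,0)=-1→XX./X../OO.; (1,1)=-1→XX./.X./OO.; (1,2)=-1→XX./..X/OO.; (2,2)=+1→XX./.../OOX
ply 2: XXX/.../OO. is terminal -1 (O); from XX./.../OO. depth 5

X's best at [XX./.../OO.]: (0,2)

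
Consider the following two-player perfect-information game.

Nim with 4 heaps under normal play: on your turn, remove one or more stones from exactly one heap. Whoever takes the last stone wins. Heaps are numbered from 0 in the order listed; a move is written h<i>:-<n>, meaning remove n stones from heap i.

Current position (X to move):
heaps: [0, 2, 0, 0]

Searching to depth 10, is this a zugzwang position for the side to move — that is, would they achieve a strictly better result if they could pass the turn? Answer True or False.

zugzwang((0,2,0,0), X) = False

[(0,2,0,0)] X move#1: h1:-1:-1/(0,1,0,0), h1:-2:+1/(0,0,0,0)*
[(0,0,0,0)] end (terminal -1, O#2); searched (0,2,0,0) to 10
pass branch (O moves first from the same position):
  | [(0,2,0,0)] O move#1: h1:-1:-1/(0,1,0,0), h1:-2:+1/(0,0,0,0)*
  | [(0,0,0,0)] end (terminal -1, X#2); searched (0,2,0,0) to 10
X moving scores +1; X passing scores -1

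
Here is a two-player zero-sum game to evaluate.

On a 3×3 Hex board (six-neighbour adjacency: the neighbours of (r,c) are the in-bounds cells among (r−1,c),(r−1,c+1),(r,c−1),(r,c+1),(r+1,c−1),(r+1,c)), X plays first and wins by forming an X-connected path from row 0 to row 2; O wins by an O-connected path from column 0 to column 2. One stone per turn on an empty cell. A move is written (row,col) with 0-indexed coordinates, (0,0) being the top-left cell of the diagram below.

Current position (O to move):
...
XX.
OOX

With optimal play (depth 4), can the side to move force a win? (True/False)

[.../XX./OOX] O move#1: (0,0):-1/O../XX./OOX, (0,1):-1/.O./XX./OOX, (0,2):-1/..O/XX./OOX, (1,2):+1/.../XXO/OOX*
[.../XXO/OOX] end (terminal -1, X#2); searched .../XX./OOX to 4

O winning at [.../XX./OOX]: True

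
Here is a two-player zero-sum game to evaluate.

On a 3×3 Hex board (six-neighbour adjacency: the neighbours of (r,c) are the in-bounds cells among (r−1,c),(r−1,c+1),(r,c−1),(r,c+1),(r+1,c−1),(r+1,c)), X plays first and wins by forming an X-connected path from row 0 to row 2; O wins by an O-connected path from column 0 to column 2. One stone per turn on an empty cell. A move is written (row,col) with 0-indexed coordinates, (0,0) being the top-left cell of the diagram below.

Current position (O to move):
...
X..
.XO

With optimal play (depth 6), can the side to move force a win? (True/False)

O winning at [.../X../.XO]: False

[.../X../.XO] O move#1: (0,0):-1/O../X../.XO*, (0,1):-1/.O./X../.XO, (0,2):-1/..O/X../.XO, (1,1):-1/.../XO./.XO, (1,2):-1/.../X.O/.XO, (2,0):-1/.../X../OXO
[O../X../.XO] X move#2: (0,1):+1/OX./X../.XO*, (0,2):+1/O.X/X../.XO, (1,1):+1/O../XX./.XO, (1,2):+1/O../X.X/.XO, (2,0):+1/O../X../XXO
[OX./X../.XO] O move#3: (0,2):-1/OXO/X../.XO*, (1,1):-1/OX./XO./.XO, (1,2):-1/OX./X.O/.XO, (2,0):-1/OX./X../OXO
[OXO/X../.XO] X move#4: (1,1):+1/OXO/XX./.XO*, (1,2):+1/OXO/X.X/.XO, (2,0):+1/OXO/X../XXO
[OXO/XX./.XO] end (terminal -1, O#5); searched .../X../.XO to 6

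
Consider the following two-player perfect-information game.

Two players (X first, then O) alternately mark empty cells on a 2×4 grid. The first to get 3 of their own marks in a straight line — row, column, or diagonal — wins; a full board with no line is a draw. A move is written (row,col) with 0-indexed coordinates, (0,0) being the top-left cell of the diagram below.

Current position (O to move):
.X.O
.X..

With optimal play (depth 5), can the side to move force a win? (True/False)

O winning at [.X.O/.X..]: False

ply 1, O at .X.O/.X.. | (0,0)=-1→OX.O/.X..; (0,2)=-1→.XOO/.X..; (1,0)=+0→.X.O/OX..*; (1,2)=+0→.X.O/.XO.; (1,3)=+0→.X.O/.X.O
ply 2, X at .X.O/OX.. | (0,0)=+0→XX.O/OX..*; (0,2)=+0→.XXO/OX..; (1,2)=+0→.X.O/OXX.; (1,3)=+0→.X.O/OX.X
ply 3, O at XX.O/OX.. | (0,2)=+0→XXOO/OX..*; (1,2)=-1→XX.O/OXO.; (1,3)=-1→XX.O/OX.O
ply 4, X at XXOO/OX.. | (1,2)=+0→XXOO/OXX.*; (1,3)=+0→XXOO/OX.X
ply 5, O at XXOO/OXX. | (1,3)=+0→XXOO/OXXO*
ply 6: XXOO/OXXO is terminal +0 (X); from .X.O/.X.. depth 5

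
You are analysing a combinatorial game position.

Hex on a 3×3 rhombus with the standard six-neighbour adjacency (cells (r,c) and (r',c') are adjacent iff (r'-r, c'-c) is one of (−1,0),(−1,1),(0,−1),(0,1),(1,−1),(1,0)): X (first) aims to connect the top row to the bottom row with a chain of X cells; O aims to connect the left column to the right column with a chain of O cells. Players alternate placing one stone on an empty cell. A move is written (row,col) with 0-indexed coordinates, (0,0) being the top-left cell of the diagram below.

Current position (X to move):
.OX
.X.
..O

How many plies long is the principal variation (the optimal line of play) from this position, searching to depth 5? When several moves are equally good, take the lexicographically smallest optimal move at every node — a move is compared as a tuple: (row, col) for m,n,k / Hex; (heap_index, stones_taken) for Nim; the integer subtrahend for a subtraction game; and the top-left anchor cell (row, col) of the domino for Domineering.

p1 X@[.OX/.X./..O]: (0,0)[XOX/.X./..O]+1* (1,0)[.OX/XX./..O]+1 (1,2)[.OX/.XX/..O]+1 (2,0)[.OX/.X./X.O]+1 (2,1)[.OX/.X./.XO]+1
p2 O@[XOX/.X./..O]: (1,0)[XOX/OX./..O]-1* (1,2)[XOX/.XO/..O]-1 (2,0)[XOX/.X./O.O]-1 (2,1)[XOX/.X./.OO]-1
p3 X@[XOX/OX./..O]: (1,2)[XOX/OXX/..O]+1* (2,0)[XOX/OX./X.O]+1 (2,1)[XOX/OX./.XO]+1
p4 O@[XOX/OXX/..O]: (2,0)[XOX/OXX/O.O]-1* (2,1)[XOX/OXX/.OO]-1
p5 X@[XOX/OXX/O.O]: (2,1)[XOX/OXX/OXO]+1*
p6 O@[XOX/OXX/OXO] terminal -1; root [.OX/.X./..O] d5

PV length from [.OX/.X./..O]: 5 plies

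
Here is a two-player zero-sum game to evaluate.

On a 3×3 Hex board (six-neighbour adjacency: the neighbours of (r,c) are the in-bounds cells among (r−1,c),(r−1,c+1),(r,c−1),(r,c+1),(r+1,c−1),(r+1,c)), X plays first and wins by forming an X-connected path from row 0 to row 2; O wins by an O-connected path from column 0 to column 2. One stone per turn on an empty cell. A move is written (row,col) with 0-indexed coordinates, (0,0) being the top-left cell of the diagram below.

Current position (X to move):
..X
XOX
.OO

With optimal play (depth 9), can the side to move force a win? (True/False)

X winning at [..X/XOX/.OO]: True

ply 1, X at ..X/XOX/.OO | (0,0)=-1→X.X/XOX/.OO; (0,1)=-1→.XX/XOX/.OO; (2,0)=+1→..X/XOX/XOO*
ply 2, O at ..X/XOX/XOO | (0,0)=-1→O.X/XOX/XOO*; (0,1)=-1→.OX/XOX/XOO
ply 3, X at O.X/XOX/XOO | (0,1)=+1→OXX/XOX/XOO*
ply 4: OXX/XOX/XOO is terminal -1 (O); from ..X/XOX/.OO depth 9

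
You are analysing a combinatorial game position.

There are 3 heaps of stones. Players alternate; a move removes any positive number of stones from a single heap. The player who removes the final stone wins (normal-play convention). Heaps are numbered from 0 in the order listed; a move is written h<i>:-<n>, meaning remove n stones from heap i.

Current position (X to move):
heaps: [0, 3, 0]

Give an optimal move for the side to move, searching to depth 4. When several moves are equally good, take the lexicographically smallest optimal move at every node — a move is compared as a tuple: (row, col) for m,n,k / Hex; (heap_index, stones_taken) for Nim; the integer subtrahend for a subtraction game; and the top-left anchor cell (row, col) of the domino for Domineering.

X's best at [(0,3,0)]: h1:-3

[(0,3,0)] X move#1: h1:-1:-1/(0,2,0), h1:-2:-1/(0,1,0), h1:-3:+1/(0,0,0)*
[(0,0,0)] end (terminal -1, O#2); searched (0,3,0) to 4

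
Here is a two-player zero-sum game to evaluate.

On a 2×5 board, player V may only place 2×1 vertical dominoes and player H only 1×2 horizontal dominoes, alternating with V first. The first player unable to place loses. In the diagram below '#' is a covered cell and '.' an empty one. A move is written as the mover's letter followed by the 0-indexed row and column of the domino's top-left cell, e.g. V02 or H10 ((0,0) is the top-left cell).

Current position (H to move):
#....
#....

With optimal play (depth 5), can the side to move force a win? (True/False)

p1 H@[#..../#....]: H01[###../#....]-1 H02[#.##./#....]+1* H03[#..##/#....]-1 H11[#..../###..]-1 H12[#..../#.##.]+1 H13[#..../#..##]-1
p2 V@[#.##./#....]: V01[####./##...]-1* V04[#.###/#...#]-1
p3 H@[####./##...]: H12[####./####.]-1 H13[####./##.##]+1*
p4 V@[####./##.##] terminal -1; root [#..../#....] d5

H winning at [#..../#....]: True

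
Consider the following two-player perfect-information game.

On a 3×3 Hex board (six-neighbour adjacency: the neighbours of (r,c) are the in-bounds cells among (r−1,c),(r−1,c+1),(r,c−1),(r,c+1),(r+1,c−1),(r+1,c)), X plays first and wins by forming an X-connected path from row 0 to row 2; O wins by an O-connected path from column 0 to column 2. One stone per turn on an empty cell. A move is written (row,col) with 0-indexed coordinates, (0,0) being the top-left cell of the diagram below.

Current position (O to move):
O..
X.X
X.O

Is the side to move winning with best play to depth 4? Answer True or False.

O winning at [O../X.X/X.O]: False

ply 1, O at O../X.X/X.O | (0,1)=-1→OO./X.X/X.O*; (0,2)=-1→O.O/X.X/X.O; (1,1)=-1→O../XOX/X.O; (2,1)=-1→O../X.X/XOO
ply 2, X at OO./X.X/X.O | (0,2)=+1→OOX/X.X/X.O*; (1,1)=-1→OO./XXX/X.O; (2,1)=-1→OO./X.X/XXO
ply 3, O at OOX/X.X/X.O | (1,1)=-1→OOX/XOX/X.O*; (2,1)=-1→OOX/X.X/XOO
ply 4, X at OOX/XOX/X.O | (2,1)=+1→OOX/XOX/XXO*
ply 5: OOX/XOX/XXO is terminal -1 (O); from O../X.X/X.O depth 4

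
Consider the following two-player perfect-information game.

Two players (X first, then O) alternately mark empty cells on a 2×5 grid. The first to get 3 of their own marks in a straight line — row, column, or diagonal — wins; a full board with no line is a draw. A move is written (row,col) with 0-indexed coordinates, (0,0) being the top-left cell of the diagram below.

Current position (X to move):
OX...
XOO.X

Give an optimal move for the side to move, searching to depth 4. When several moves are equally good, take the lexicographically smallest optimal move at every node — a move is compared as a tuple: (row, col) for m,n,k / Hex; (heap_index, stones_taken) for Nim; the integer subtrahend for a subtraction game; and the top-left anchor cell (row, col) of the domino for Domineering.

X's best at [OX.../XOO.X]: (1,3)

p1 X@[OX.../XOO.X]: (0,2)[OXX../XOO.X]-1 (0,3)[OX.X./XOO.X]-1 (0,4)[OX..X/XOO.X]-1 (1,3)[OX.../XOOXX]+0*
p2 O@[OX.../XOOXX]: (0,2)[OXO../XOOXX]+0* (0,3)[OX.O./XOOXX]+0 (0,4)[OX..O/XOOXX]+0
p3 X@[OXO../XOOXX]: (0,3)[OXOX./XOOXX]+0* (0,4)[OXO.X/XOOXX]+0
p4 O@[OXOX./XOOXX]: (0,4)[OXOXO/XOOXX]+0*
p5 X@[OXOXO/XOOXX] terminal +0; root [OX.../XOO.X] d4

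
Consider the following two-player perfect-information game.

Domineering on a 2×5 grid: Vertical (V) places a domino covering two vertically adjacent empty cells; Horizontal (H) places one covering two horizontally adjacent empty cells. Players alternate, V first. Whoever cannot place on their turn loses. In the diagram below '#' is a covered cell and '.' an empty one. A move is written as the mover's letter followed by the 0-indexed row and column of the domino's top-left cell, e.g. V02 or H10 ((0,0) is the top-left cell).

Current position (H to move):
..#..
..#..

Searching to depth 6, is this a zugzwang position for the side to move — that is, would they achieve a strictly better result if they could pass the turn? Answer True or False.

p1 H@[..#../..#..]: H00[###../..#..]-1* H03[..###/..#..]-1 H10[..#../###..]-1 H13[..#../..###]-1
p2 V@[###../..#..]: V03[####./..##.]+1* V04[###.#/..#.#]+1
p3 H@[####./..##.]: H10[####./####.]-1*
p4 V@[####./####.]: V04[#####/#####]+1*
p5 H@[#####/#####] terminal -1; root [..#../..#..] d6
pass branch (V moves first from the same position):
  | p1 V@[..#../..#..]: V00[#.#../#.#..]-1* V01[.##../.##..]-1 V03[..##./..##.]-1 V04[..#.#/..#.#]-1
  | p2 H@[#.#../#.#..]: H03[#.###/#.#..]+1* H13[#.#../#.###]+1
  | p3 V@[#.###/#.#..]: V01[#####/###..]-1*
  | p4 H@[#####/###..]: H13[#####/#####]+1*
  | p5 V@[#####/#####] terminal -1; root [..#../..#..] d6
H moving scores -1; H passing scores +1

zugzwang(..#../..#.., H) = True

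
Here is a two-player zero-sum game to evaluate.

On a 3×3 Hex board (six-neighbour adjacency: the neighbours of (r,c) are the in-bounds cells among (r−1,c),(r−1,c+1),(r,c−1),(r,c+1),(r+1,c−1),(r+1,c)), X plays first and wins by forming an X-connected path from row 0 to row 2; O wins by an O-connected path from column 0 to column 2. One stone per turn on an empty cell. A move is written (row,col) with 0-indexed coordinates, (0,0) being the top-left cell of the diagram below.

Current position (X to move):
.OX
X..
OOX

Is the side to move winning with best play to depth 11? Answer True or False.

X winning at [.OX/X../OOX]: True

p1 X@[.OX/X../OOX]: (0,0)[XOX/X../OOX]-1 (1,1)[.OX/XX./OOX]-1 (1,2)[.OX/X.X/OOX]+1*
p2 O@[.OX/X.X/OOX] terminal -1; root [.OX/X../OOX] d11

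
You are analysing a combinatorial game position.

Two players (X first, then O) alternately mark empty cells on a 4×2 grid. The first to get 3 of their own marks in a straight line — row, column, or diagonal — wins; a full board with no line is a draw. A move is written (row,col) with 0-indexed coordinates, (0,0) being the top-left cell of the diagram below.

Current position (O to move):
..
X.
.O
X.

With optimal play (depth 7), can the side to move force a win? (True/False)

p1 O@[../X./.O/X.]: (0,0)[O./X./.O/X.]-1 (0,1)[.O/X./.O/X.]-1 (1,1)[../XO/.O/X.]-1 (2,0)[../X./OO/X.]+0* (3,1)[../X./.O/XO]-1
p2 X@[../X./OO/X.]: (0,0)[X./X./OO/X.]-1 (0,1)[.X/X./OO/X.]+0* (1,1)[../XX/OO/X.]+0 (3,1)[../X./OO/XX]+0
p3 O@[.X/X./OO/X.]: (0,0)[OX/X./OO/X.]+0* (1,1)[.X/XO/OO/X.]+0 (3,1)[.X/X./OO/XO]+0
p4 X@[OX/X./OO/X.]: (1,1)[OX/XX/OO/X.]+0* (3,1)[OX/X./OO/XX]+0
p5 O@[OX/XX/OO/X.]: (3,1)[OX/XX/OO/XO]+0*
p6 X@[OX/XX/OO/XO] terminal +0; root [../X./.O/X.] d7

O winning at [../X./.O/X.]: False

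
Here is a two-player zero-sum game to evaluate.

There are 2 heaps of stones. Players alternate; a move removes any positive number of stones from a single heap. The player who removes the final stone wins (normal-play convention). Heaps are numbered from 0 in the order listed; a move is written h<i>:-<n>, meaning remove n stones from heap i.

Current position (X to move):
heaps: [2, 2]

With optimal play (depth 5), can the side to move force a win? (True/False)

ply 1, X at (2,2) | h0:-1=-1→(1,2)*; h0:-2=-1→(0,2); h1:-1=-1→(2,1); h1:-2=-1→(2,0)
ply 2, O at (1,2) | h0:-1=-1→(0,2); h1:-1=+1→(1,1)*; h1:-2=-1→(1,0)
ply 3, X at (1,1) | h0:-1=-1→(0,1)*; h1:-1=-1→(1,0)
ply 4, O at (0,1) | h1:-1=+1→(0,0)*
ply 5: (0,0) is terminal -1 (X); from (2,2) depth 5

X winning at [(2,2)]: False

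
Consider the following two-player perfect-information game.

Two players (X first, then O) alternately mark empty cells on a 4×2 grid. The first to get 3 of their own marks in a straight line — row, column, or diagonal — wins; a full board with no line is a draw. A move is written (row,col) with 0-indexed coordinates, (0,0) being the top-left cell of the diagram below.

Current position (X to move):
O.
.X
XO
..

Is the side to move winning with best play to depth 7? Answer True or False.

p1 X@[O./.X/XO/..]: (0,1)[OX/.X/XO/..]+0* (1,0)[O./XX/XO/..]+0 (3,0)[O./.X/XO/X.]+0 (3,1)[O./.X/XO/.X]+0
p2 O@[OX/.X/XO/..]: (1,0)[OX/OX/XO/..]+0* (3,0)[OX/.X/XO/O.]+0 (3,1)[OX/.X/XO/.O]+0
p3 X@[OX/OX/XO/..]: (3,0)[OX/OX/XO/X.]+0* (3,1)[OX/OX/XO/.X]+0
p4 O@[OX/OX/XO/X.]: (3,1)[OX/OX/XO/XO]+0*
p5 X@[OX/OX/XO/XO] terminal +0; root [O./.X/XO/..] d7

X winning at [O./.X/XO/..]: False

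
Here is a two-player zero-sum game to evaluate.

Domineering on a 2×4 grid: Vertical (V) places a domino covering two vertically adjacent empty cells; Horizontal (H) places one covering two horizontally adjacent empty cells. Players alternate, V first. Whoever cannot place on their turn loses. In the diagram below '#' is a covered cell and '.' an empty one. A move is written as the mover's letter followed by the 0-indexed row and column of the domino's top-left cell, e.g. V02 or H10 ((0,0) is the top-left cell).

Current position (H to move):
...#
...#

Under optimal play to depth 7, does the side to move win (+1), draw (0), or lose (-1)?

value(...#/...#, H) = +1

ply 1, H at ...#/...# | H00=+1→##.#/...#*; H01=+1→.###/...#; H10=+1→...#/##.#; H11=+1→...#/.###
ply 2, V at ##.#/...# | V02=-1→####/..##*
ply 3, H at ####/..## | H10=+1→####/####*
ply 4: ####/#### is terminal -1 (V); from ...#/...# depth 7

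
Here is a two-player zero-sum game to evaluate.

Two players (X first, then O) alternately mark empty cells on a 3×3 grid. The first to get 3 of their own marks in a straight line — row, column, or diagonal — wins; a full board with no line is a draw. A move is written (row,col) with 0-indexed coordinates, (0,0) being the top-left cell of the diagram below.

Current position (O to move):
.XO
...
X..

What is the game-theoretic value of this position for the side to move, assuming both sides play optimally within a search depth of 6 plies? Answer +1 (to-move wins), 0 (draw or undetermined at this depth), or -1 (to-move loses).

ply 1, O at .XO/.../X.. | (0,0)=-1→OXO/.../X..; (1,0)=-1→.XO/O../X..; (1,1)=+0→.XO/.O./X..*; (1,2)=-1→.XO/..O/X..; (2,1)=+0→.XO/.../XO.; (2,2)=+0→.XO/.../X.O
ply 2, X at .XO/.O./X.. | (0,0)=+0→XXO/.O./X..*; (1,0)=+0→.XO/XO./X..; (1,2)=+0→.XO/.OX/X..; (2,1)=-1→.XO/.O./XX.; (2,2)=+0→.XO/.O./X.X
ply 3, O at XXO/.O./X.. | (1,0)=+0→XXO/OO./X..*; (1,2)=-1→XXO/.OO/X..; (2,1)=-1→XXO/.O./XO.; (2,2)=-1→XXO/.O./X.O
ply 4, X at XXO/OO./X.. | (1,2)=+0→XXO/OOX/X..*; (2,1)=-1→XXO/OO./XX.; (2,2)=-1→XXO/OO./X.X
ply 5, O at XXO/OOX/X.. | (2,1)=+0→XXO/OOX/XO.*; (2,2)=+0→XXO/OOX/X.O
ply 6, X at XXO/OOX/XO. | (2,2)=+0→XXO/OOX/XOX*
ply 7: XXO/OOX/XOX is terminal +0 (O); from .XO/.../X.. depth 6

value(.XO/.../X.., O) = 0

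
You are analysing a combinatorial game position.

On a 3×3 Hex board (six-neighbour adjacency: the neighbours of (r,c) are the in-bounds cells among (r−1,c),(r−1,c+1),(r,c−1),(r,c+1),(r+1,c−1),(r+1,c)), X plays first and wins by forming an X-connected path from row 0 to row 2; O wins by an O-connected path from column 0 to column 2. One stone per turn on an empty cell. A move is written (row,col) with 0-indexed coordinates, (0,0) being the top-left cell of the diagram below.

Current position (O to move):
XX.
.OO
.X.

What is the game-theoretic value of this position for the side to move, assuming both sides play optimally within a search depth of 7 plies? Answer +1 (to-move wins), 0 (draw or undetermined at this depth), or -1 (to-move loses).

value(XX./.OO/.X., O) = +1

[XX./.OO/.X.] O move#1: (0,2):+1/XXO/.OO/.X.*, (1,0):+1/XX./OOO/.X., (2,0):+1/XX./.OO/OX., (2,2):+1/XX./.OO/.XO
[XXO/.OO/.X.] X move#2: (1,0):-1/XXO/XOO/.X.*, (2,0):-1/XXO/.OO/XX., (2,2):-1/XXO/.OO/.XX
[XXO/XOO/.X.] O move#3: (2,0):+1/XXO/XOO/OX.*, (2,2):-1/XXO/XOO/.XO
[XXO/XOO/OX.] end (terminal -1, X#4); searched XX./.OO/.X. to 7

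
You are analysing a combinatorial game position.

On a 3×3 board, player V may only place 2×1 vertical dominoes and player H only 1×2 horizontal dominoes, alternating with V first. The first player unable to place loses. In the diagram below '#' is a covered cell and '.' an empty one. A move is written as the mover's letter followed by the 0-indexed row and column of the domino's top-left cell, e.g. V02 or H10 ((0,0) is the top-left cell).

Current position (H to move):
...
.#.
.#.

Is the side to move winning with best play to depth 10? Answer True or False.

H winning at [.../.#./.#.]: False

p1 H@[.../.#./.#.]: H00[##./.#./.#.]-1* H01[.##/.#./.#.]-1
p2 V@[##./.#./.#.]: V02[###/.##/.#.]+1* V10[##./##./##.]+1 V12[##./.##/.##]+1
p3 H@[###/.##/.#.] terminal -1; root [.../.#./.#.] d10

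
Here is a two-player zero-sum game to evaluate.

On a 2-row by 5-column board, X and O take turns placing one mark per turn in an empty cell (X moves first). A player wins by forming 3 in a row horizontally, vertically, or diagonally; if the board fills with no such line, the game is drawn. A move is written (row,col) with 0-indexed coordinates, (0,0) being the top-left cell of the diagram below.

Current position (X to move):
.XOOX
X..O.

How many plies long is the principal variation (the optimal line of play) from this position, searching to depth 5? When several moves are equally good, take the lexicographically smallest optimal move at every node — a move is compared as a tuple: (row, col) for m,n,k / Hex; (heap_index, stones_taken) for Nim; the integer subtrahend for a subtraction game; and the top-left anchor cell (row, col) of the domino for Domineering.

[.XOOX/X..O.] X move#1: (0,0):-1/XXOOX/X..O., (1,1):+0/.XOOX/XX.O.*, (1,2):+0/.XOOX/X.XO., (1,4):+0/.XOOX/X..OX
[.XOOX/XX.O.] O move#2: (0,0):-1/OXOOX/XX.O., (1,2):+0/.XOOX/XXOO.*, (1,4):-1/.XOOX/XX.OO
[.XOOX/XXOO.] X move#3: (0,0):-1/XXOOX/XXOO., (1,4):+0/.XOOX/XXOOX*
[.XOOX/XXOOX] O move#4: (0,0):+0/OXOOX/XXOOX*
[OXOOX/XXOOX] end (terminal +0, X#5); searched .XOOX/X..O. to 5

PV length from [.XOOX/X..O.]: 4 plies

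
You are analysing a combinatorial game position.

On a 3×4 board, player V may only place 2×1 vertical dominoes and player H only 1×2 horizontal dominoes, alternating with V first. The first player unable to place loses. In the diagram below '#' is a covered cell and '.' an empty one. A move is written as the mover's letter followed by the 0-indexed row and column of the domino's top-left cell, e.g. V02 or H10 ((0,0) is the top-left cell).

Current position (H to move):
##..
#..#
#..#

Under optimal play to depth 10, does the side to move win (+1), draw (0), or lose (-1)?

p1 H@[##../#..#/#..#]: H02[####/#..#/#..#]-1 H11[##../####/#..#]+1* H21[##../#..#/####]-1
p2 V@[##../####/#..#] terminal -1; root [##../#..#/#..#] d10

value(##../#..#/#..#, H) = +1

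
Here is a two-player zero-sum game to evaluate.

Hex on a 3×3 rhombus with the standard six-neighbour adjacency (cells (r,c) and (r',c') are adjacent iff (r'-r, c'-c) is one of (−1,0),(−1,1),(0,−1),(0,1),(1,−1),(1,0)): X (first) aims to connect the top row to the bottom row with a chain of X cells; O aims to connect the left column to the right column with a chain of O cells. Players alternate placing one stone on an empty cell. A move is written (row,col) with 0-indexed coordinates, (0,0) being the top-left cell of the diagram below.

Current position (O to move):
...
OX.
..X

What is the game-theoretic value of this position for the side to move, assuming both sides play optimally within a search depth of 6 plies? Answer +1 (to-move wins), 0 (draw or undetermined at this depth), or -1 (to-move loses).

value(.../OX./..X, O) = -1

[.../OX./..X] O move#1: (0,0):-1/O../OX./..X*, (0,1):-1/.O./OX./..X, (0,2):-1/..O/OX./..X, (1,2):-1/.../OXO/..X, (2,0):-1/.../OX./O.X, (2,1):-1/.../OX./.OX
[O../OX./..X] X move#2: (0,1):+1/OX./OX./..X*, (0,2):+1/O.X/OX./..X, (1,2):+1/O../OXX/..X, (2,0):+1/O../OX./X.X, (2,1):+1/O../OX./.XX
[OX./OX./..X] O move#3: (0,2):-1/OXO/OX./..X*, (1,2):-1/OX./OXO/..X, (2,0):-1/OX./OX./O.X, (2,1):-1/OX./OX./.OX
[OXO/OX./..X] X move#4: (1,2):+1/OXO/OXX/..X*, (2,0):+1/OXO/OX./X.X, (2,1):+1/OXO/OX./.XX
[OXO/OXX/..X] end (terminal -1, O#5); searched .../OX./..X to 6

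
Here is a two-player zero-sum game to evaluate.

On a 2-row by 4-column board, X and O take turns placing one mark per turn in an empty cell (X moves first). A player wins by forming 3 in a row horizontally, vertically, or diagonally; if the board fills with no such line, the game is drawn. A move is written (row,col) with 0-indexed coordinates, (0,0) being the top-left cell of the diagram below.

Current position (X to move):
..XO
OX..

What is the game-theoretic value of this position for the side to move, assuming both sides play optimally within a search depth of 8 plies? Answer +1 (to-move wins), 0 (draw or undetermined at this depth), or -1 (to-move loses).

ply 1, X at ..XO/OX.. | (0,0)=+0→X.XO/OX..*; (0,1)=+0→.XXO/OX..; (1,2)=+0→..XO/OXX.; (1,3)=+0→..XO/OX.X
ply 2, O at X.XO/OX.. | (0,1)=+0→XOXO/OX..*; (1,2)=-1→X.XO/OXO.; (1,3)=-1→X.XO/OX.O
ply 3, X at XOXO/OX.. | (1,2)=+0→XOXO/OXX.*; (1,3)=+0→XOXO/OX.X
ply 4, O at XOXO/OXX. | (1,3)=+0→XOXO/OXXO*
ply 5: XOXO/OXXO is terminal +0 (X); from ..XO/OX.. depth 8

value(..XO/OX.., X) = 0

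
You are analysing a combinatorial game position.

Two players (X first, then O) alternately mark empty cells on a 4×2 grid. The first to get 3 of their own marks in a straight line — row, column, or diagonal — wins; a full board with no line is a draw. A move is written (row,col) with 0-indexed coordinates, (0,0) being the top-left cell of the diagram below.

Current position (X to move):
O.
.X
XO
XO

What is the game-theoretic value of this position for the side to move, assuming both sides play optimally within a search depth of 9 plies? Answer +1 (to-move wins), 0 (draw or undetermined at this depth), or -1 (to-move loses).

p1 X@[O./.X/XO/XO]: (0,1)[OX/.X/XO/XO]+0 (1,0)[O./XX/XO/XO]+1*
p2 O@[O./XX/XO/XO] terminal -1; root [O./.X/XO/XO] d9

value(O./.X/XO/XO, X) = +1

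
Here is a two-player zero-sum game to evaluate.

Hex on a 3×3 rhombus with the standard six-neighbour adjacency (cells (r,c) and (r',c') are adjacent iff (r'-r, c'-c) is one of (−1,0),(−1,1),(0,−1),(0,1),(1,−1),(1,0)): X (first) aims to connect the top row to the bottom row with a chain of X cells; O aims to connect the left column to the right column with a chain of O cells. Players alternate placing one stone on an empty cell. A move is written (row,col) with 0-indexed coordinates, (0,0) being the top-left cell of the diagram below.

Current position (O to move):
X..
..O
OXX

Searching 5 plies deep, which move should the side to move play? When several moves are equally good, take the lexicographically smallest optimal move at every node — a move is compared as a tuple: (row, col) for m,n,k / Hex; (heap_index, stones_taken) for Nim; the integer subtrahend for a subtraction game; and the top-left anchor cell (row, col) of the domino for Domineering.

p1 O@[X../..O/OXX]: (0,1)[XO./..O/OXX]-1 (0,2)[X.O/..O/OXX]-1 (1,0)[X../O.O/OXX]-1 (1,1)[X../.OO/OXX]+1*
p2 X@[X../.OO/OXX] terminal -1; root [X../..O/OXX] d5

O's best at [X../..O/OXX]: (1,1)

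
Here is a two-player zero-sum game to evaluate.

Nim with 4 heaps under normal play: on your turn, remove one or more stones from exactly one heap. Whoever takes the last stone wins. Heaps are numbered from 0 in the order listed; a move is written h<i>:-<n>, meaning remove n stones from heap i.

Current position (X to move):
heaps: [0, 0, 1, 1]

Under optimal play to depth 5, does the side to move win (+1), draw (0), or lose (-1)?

value((0,0,1,1), X) = -1

[(0,0,1,1)] X move#1: h2:-1:-1/(0,0,0,1)*, h3:-1:-1/(0,0,1,0)
[(0,0,0,1)] O move#2: h3:-1:+1/(0,0,0,0)*
[(0,0,0,0)] end (terminal -1, X#3); searched (0,0,1,1) to 5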